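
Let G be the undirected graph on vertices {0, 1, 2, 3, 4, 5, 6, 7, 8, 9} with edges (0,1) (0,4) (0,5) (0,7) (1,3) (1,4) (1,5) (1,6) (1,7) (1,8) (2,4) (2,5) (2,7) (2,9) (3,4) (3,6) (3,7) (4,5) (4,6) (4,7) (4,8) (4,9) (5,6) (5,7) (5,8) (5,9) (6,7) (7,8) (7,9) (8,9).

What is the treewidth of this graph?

A width-4 tree decomposition is:
Bags: B1 = {1, 4, 5, 7, 8}  B2 = {4, 5, 7, 8, 9}  B3 = {1, 4, 5, 6, 7}  B4 = {0, 1, 4, 5, 7}  B5 = {2, 4, 5, 7, 9}  B6 = {1, 3, 4, 6, 7}
Tree: B1–B2, B1–B3, B1–B4, B2–B5, B3–B6
The largest bag has 5 vertices, giving width 4; this decomposition certifies tw(G) ≤ 4. For the lower bound, the 5 vertices {1, 3, 4, 6, 7} are pairwise adjacent, and any tree decomposition puts a clique entirely inside one bag — forcing width ≥ 4. Therefore the treewidth is 4.

4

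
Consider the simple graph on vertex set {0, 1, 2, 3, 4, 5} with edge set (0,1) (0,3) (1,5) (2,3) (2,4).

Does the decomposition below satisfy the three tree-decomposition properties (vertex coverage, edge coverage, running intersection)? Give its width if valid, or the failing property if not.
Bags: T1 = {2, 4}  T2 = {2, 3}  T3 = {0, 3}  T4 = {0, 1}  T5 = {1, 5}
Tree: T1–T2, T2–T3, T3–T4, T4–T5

Checking the three conditions: (i) the bags cover all of {0, 1, 2, 3, 4, 5}; (ii) for each edge, some bag contains both endpoints; (iii) the bags containing any fixed vertex form a subtree. All hold, so the decomposition is valid with width 2 − 1 = 1.

Yes; width 1.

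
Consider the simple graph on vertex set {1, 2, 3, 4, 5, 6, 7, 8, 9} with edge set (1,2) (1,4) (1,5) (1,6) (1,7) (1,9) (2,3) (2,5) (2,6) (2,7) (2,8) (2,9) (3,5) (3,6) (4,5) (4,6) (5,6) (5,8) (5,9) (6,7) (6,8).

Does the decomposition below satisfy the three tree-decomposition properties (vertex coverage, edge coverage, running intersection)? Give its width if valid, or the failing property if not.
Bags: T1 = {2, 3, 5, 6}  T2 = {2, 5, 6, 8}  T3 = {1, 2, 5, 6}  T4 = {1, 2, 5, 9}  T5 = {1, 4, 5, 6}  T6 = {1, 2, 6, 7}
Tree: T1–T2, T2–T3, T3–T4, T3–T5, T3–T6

Yes; width 3.

Every vertex of G appears in some bag (union = {1, 2, 3, 4, 5, 6, 7, 8, 9}); every edge is covered by a bag; and for each vertex v the set of bags containing v is connected in the bag tree. The decomposition is therefore valid. The largest bag has 4 vertices, so the width is 3.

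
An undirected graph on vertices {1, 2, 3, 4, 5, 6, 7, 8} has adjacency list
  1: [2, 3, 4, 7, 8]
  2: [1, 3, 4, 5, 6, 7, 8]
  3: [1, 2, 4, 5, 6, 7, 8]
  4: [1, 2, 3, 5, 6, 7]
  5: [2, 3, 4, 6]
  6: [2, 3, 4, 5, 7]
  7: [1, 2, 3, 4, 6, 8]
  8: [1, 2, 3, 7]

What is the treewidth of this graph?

A width-4 tree decomposition is:
Bags: B1 = {2, 3, 4, 6, 7}  B2 = {2, 3, 4, 5, 6}  B3 = {1, 2, 3, 4, 7}  B4 = {1, 2, 3, 7, 8}
Tree: B1–B2, B1–B3, B3–B4
The largest bag has 5 vertices, giving width 4; this decomposition certifies tw(G) ≤ 4. On the other hand G contains the 5-clique {1, 2, 3, 7, 8}. A clique must lie in a single bag of any decomposition, so no decomposition can have width below 4. The upper and lower bounds meet at 4, so that is the treewidth.

4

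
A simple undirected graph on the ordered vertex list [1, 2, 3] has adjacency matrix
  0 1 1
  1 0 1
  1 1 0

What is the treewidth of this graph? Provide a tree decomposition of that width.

Treewidth 2.
One such decomposition:
Bags: B1 = {1, 2, 3}
Tree: (single bag)

A single bag containing all 3 vertices is trivially a valid decomposition of width 2. Conversely, {1, 2, 3} is a clique of size 3, and the vertices of any clique must share a bag in every tree decomposition; so some bag has ≥ 3 vertices and tw(G) ≥ 2. Hence tw(G) = 2 exactly.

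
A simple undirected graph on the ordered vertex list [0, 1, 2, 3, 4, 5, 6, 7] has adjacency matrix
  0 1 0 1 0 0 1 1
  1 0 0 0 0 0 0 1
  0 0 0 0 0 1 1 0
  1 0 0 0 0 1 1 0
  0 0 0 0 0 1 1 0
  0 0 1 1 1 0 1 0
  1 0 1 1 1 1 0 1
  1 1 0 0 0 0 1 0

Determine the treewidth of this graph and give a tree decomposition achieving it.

Every bag has size at most 3, so the width is 3 − 1 = 2 and tw(G) ≤ 2. For the lower bound, the 3 vertices {0, 1, 7} are pairwise adjacent, and any tree decomposition puts a clique entirely inside one bag — forcing width ≥ 2. The upper and lower bounds meet at 2, so that is the treewidth.

Treewidth 2.
Bags: B1 = {3, 5, 6}  B2 = {0, 3, 6}  B3 = {0, 6, 7}  B4 = {4, 5, 6}  B5 = {0, 1, 7}  B6 = {2, 5, 6}
Tree: B1–B2, B2–B3, B1–B4, B3–B5, B4–B6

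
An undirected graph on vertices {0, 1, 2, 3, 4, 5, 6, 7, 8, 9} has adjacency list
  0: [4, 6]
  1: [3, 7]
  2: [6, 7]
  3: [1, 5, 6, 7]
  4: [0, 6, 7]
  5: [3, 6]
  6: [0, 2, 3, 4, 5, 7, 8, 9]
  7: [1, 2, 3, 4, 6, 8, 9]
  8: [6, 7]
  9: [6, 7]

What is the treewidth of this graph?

A width-2 tree decomposition is:
Bags: B1 = {3, 6, 7}  B2 = {6, 7, 9}  B3 = {4, 6, 7}  B4 = {2, 6, 7}  B5 = {0, 4, 6}  B6 = {1, 3, 7}  B7 = {3, 5, 6}  B8 = {6, 7, 8}
Tree: B1–B2, B1–B3, B1–B4, B3–B5, B1–B6, B1–B7, B4–B8
Each bag holds 3 vertices, so the decomposition has width 2, which upper-bounds the treewidth. Conversely, {1, 3, 7} is a clique of size 3, and the vertices of any clique must share a bag in every tree decomposition; so some bag has ≥ 3 vertices and tw(G) ≥ 2. Combining the bounds, tw(G) = 2.

2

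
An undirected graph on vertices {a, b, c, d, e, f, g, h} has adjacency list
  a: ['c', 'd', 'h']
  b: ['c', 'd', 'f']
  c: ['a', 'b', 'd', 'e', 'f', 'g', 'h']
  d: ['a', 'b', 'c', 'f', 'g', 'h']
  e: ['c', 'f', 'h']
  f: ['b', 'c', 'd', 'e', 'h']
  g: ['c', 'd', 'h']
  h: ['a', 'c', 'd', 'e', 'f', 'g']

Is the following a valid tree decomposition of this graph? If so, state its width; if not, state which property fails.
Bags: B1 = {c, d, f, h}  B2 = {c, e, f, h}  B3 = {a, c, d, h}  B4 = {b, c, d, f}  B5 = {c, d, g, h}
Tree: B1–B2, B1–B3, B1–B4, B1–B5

Checking the three conditions: (i) the bags cover all of {a, b, c, d, e, f, g, h}; (ii) for each edge, some bag contains both endpoints; (iii) the bags containing any fixed vertex form a subtree. All hold, so the decomposition is valid with width 4 − 1 = 3.

Yes; width 3.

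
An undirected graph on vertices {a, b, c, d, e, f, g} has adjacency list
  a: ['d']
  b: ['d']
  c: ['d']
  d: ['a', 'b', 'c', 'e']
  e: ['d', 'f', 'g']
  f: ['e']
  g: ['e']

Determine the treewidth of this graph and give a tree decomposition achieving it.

Treewidth 1.
One optimal decomposition is:
Bags: B1 = {d, e}  B2 = {a, d}  B3 = {e, f}  B4 = {b, d}  B5 = {c, d}  B6 = {e, g}
Tree: B1–B2, B1–B3, B2–B4, B1–B5, B1–B6

The largest bag has 2 vertices, giving width 1; this decomposition certifies tw(G) ≤ 1. G has an edge, so its treewidth is at least 1. Hence tw(G) = 1 exactly.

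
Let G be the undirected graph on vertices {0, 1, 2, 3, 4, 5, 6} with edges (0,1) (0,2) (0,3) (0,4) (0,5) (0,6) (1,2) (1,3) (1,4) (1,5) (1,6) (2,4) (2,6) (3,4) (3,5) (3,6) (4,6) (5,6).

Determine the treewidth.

A width-4 tree decomposition is:
Bags: B1 = {0, 1, 3, 5, 6}  B2 = {0, 1, 3, 4, 6}  B3 = {0, 1, 2, 4, 6}
Tree: B1–B2, B2–B3
Every bag has size at most 5, so the width is 5 − 1 = 4 and tw(G) ≤ 4. On the other hand G contains the 5-clique {0, 1, 2, 4, 6}. A clique must lie in a single bag of any decomposition, so no decomposition can have width below 4. The upper and lower bounds meet at 4, so that is the treewidth.

4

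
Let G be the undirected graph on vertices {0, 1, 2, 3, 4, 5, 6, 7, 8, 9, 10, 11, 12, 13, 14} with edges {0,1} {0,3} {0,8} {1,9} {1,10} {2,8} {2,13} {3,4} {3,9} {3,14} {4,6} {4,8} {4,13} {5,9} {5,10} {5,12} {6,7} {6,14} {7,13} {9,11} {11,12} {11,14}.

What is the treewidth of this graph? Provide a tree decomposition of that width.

Each bag holds 4 vertices, so the decomposition has width 3, which upper-bounds the treewidth. For the lower bound: the 4 vertex sets {2,7,13}, {6}, {4}, {0,3,8,14} are disjoint, each induces a connected subgraph, and every pair is joined by at least one edge of G. Contracting each set to a single vertex therefore yields K_{4} as a minor, and since treewidth is minor-monotone, tw(G) ≥ tw(K_{4}) = 3. Therefore the treewidth is 3.

Treewidth 3.
One optimal decomposition is:
Bags: B1 = {2, 6, 7, 13}  B2 = {2, 4, 6, 13}  B3 = {2, 4, 6, 8}  B4 = {4, 6, 8, 14}  B5 = {3, 4, 8, 14}  B6 = {0, 3, 8, 14}  B7 = {0, 3, 11, 14}  B8 = {0, 3, 9, 11}  B9 = {0, 1, 9, 11}  B10 = {1, 9, 11, 12}  B11 = {1, 5, 9, 12}  B12 = {1, 5, 10, 12}
Tree: B1–B2, B2–B3, B3–B4, B4–B5, B5–B6, B6–B7, B7–B8, B8–B9, B9–B10, B10–B11, B11–B12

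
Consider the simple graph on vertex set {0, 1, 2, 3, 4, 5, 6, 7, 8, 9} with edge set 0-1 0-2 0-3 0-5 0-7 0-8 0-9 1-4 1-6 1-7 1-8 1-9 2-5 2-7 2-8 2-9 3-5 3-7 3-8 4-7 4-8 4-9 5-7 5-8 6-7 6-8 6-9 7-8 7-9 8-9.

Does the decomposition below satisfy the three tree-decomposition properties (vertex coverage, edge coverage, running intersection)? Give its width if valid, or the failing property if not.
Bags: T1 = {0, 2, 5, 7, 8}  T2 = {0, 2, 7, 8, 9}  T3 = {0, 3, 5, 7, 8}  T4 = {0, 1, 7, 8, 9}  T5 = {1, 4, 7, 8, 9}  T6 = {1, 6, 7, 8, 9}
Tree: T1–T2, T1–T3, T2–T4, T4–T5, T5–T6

Every vertex of G appears in some bag (union = {0, 1, 2, 3, 4, 5, 6, 7, 8, 9}); every edge is covered by a bag; and for each vertex v the set of bags containing v is connected in the bag tree. The decomposition is therefore valid. The largest bag has 5 vertices, so the width is 4.

Yes; width 4.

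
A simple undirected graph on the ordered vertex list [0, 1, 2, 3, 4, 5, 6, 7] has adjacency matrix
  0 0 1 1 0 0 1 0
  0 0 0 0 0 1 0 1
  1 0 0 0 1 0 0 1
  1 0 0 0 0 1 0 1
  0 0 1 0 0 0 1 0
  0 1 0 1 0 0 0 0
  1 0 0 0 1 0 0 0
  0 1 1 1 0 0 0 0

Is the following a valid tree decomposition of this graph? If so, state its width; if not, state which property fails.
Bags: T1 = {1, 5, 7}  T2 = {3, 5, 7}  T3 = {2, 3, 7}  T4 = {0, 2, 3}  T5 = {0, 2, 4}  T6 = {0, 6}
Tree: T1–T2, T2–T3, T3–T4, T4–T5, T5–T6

No — edge (4,6) lies in no bag.

A tree decomposition must satisfy three properties: every vertex lies in some bag; for every edge, both endpoints lie together in some bag; and for every vertex, the bags containing it form a connected subtree. Here edge (4,6) lies in no bag, so the decomposition is invalid.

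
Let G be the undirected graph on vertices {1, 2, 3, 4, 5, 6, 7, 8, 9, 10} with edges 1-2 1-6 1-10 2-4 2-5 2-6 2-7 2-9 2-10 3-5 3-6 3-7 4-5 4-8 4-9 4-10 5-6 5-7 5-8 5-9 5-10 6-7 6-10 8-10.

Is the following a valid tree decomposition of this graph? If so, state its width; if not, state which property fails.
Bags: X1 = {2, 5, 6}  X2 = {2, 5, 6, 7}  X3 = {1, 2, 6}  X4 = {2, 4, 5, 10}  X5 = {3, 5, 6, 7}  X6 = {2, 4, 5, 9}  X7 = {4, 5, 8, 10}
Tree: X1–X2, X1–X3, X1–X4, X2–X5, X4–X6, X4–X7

A tree decomposition must satisfy three properties: every vertex lies in some bag; for every edge, both endpoints lie together in some bag; and for every vertex, the bags containing it form a connected subtree. Here edge (10,6) lies in no bag, so the decomposition is invalid.

No — edge (10,6) lies in no bag.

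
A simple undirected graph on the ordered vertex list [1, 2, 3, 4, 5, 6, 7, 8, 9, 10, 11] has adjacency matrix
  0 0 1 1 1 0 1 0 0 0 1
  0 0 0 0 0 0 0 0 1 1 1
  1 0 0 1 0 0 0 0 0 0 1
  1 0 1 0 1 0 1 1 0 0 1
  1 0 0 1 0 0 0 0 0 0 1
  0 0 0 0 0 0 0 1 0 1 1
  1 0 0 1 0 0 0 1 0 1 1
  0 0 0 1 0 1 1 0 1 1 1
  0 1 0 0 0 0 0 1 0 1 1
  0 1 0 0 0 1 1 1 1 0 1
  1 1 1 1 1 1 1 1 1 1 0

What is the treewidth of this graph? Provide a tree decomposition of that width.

Treewidth 3.
One such decomposition:
Bags: B1 = {6, 8, 10, 11}  B2 = {7, 8, 10, 11}  B3 = {8, 9, 10, 11}  B4 = {4, 7, 8, 11}  B5 = {2, 9, 10, 11}  B6 = {1, 4, 7, 11}  B7 = {1, 3, 4, 11}  B8 = {1, 4, 5, 11}
Tree: B1–B2, B2–B3, B2–B4, B3–B5, B4–B6, B6–B7, B6–B8

The largest bag has 4 vertices, giving width 3; this decomposition certifies tw(G) ≤ 3. Conversely, {2, 9, 10, 11} is a clique of size 4, and the vertices of any clique must share a bag in every tree decomposition; so some bag has ≥ 4 vertices and tw(G) ≥ 3. Therefore the treewidth is 3.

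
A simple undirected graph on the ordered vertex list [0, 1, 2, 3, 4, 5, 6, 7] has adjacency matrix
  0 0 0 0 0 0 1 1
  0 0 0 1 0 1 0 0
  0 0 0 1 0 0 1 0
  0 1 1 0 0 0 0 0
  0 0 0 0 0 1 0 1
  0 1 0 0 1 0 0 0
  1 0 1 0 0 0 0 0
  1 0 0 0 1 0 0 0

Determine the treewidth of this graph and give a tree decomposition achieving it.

Every bag has size at most 3, so the width is 3 − 1 = 2 and tw(G) ≤ 2. For the lower bound, G contains the cycle 2–6–0–7–4–5–1–3–2, so G is not a forest; only forests have treewidth ≤ 1, hence tw(G) ≥ 2. Hence tw(G) = 2 exactly.

Treewidth 2.
One optimal decomposition is:
Bags: B1 = {0, 2, 6}  B2 = {0, 2, 7}  B3 = {2, 4, 7}  B4 = {2, 4, 5}  B5 = {1, 2, 5}  B6 = {1, 2, 3}
Tree: B1–B2, B2–B3, B3–B4, B4–B5, B5–B6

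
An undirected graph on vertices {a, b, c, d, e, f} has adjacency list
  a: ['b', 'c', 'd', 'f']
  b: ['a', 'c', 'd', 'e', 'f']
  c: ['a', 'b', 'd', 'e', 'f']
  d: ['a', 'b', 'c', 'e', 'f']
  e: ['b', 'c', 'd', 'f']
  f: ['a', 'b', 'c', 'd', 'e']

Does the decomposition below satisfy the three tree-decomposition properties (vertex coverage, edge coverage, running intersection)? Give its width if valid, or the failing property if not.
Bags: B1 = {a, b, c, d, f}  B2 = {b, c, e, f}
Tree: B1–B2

A tree decomposition must satisfy three properties: every vertex lies in some bag; for every edge, both endpoints lie together in some bag; and for every vertex, the bags containing it form a connected subtree. Here edge (d,e) lies in no bag, so the decomposition is invalid.

No — edge (d,e) lies in no bag.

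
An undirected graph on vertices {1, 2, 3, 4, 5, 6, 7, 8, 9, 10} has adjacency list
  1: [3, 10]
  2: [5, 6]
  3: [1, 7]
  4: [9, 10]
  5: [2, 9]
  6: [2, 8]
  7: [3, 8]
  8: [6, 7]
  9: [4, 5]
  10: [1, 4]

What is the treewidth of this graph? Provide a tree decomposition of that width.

Every bag has size at most 3, so the width is 3 − 1 = 2 and tw(G) ≤ 2. For the lower bound, G contains the cycle 2–5–9–4–10–1–3–7–8–6–2, so G is not a forest; only forests have treewidth ≤ 1, hence tw(G) ≥ 2. Combining the bounds, tw(G) = 2.

Treewidth 2.
Bags: B1 = {2, 5, 9}  B2 = {2, 4, 9}  B3 = {2, 4, 10}  B4 = {1, 2, 10}  B5 = {1, 2, 3}  B6 = {2, 3, 7}  B7 = {2, 7, 8}  B8 = {2, 6, 8}
Tree: B1–B2, B2–B3, B3–B4, B4–B5, B5–B6, B6–B7, B7–B8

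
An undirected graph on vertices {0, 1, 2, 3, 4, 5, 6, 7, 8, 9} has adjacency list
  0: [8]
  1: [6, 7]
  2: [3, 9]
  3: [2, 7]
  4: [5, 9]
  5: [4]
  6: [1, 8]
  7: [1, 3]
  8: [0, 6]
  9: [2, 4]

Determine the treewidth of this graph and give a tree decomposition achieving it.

Treewidth 1.
One such decomposition:
Bags: B1 = {4, 5}  B2 = {4, 9}  B3 = {2, 9}  B4 = {2, 3}  B5 = {3, 7}  B6 = {1, 7}  B7 = {1, 6}  B8 = {6, 8}  B9 = {0, 8}
Tree: B1–B2, B2–B3, B3–B4, B4–B5, B5–B6, B6–B7, B7–B8, B8–B9

The largest bag has 2 vertices, giving width 1; this decomposition certifies tw(G) ≤ 1. Any graph with an edge has treewidth ≥ 1, and G has the edge 5–4. The upper and lower bounds meet at 1, so that is the treewidth.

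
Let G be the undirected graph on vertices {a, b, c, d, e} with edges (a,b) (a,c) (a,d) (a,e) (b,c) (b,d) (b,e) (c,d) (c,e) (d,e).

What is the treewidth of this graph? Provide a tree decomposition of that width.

Treewidth 4.
Bags: B1 = {a, b, c, d, e}
Tree: (single bag)

With just one bag of size 5, the width is 5 − 1 = 4, so tw(G) ≤ 4. On the other hand G contains the 5-clique {a, b, c, d, e}. A clique must lie in a single bag of any decomposition, so no decomposition can have width below 4. The upper and lower bounds meet at 4, so that is the treewidth.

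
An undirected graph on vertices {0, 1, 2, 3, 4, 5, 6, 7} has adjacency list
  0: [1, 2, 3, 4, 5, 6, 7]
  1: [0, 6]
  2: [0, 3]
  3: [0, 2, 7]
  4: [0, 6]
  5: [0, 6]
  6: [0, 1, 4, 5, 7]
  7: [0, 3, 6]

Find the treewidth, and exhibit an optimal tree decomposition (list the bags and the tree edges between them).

Each bag holds 3 vertices, so the decomposition has width 2, which upper-bounds the treewidth. On the other hand G contains the 3-clique {0, 2, 3}. A clique must lie in a single bag of any decomposition, so no decomposition can have width below 2. Combining the bounds, tw(G) = 2.

Treewidth 2.
One optimal decomposition is:
Bags: B1 = {0, 6, 7}  B2 = {0, 4, 6}  B3 = {0, 3, 7}  B4 = {0, 5, 6}  B5 = {0, 2, 3}  B6 = {0, 1, 6}
Tree: B1–B2, B1–B3, B2–B4, B3–B5, B1–B6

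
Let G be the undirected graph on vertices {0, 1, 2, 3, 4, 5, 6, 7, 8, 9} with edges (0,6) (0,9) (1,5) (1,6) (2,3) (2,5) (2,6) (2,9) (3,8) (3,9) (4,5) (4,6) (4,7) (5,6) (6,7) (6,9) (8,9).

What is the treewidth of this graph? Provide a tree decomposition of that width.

Treewidth 2.
One such decomposition:
Bags: B1 = {2, 5, 6}  B2 = {2, 6, 9}  B3 = {1, 5, 6}  B4 = {4, 5, 6}  B5 = {2, 3, 9}  B6 = {0, 6, 9}  B7 = {4, 6, 7}  B8 = {3, 8, 9}
Tree: B1–B2, B1–B3, B3–B4, B2–B5, B2–B6, B4–B7, B5–B8

Each bag holds 3 vertices, so the decomposition has width 2, which upper-bounds the treewidth. Conversely, {3, 8, 9} is a clique of size 3, and the vertices of any clique must share a bag in every tree decomposition; so some bag has ≥ 3 vertices and tw(G) ≥ 2. The upper and lower bounds meet at 2, so that is the treewidth.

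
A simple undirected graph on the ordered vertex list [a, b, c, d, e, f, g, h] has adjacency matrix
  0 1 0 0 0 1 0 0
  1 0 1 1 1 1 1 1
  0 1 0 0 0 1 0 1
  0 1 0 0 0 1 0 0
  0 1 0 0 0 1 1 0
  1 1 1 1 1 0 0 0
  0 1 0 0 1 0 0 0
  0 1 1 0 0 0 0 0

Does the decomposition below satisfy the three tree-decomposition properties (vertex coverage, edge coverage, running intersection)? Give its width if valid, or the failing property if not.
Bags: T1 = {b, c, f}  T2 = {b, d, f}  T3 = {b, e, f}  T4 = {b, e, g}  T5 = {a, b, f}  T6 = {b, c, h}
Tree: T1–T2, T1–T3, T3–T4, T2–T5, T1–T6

Checking the three conditions: (i) the bags cover all of {a, b, c, d, e, f, g, h}; (ii) for each edge, some bag contains both endpoints; (iii) the bags containing any fixed vertex form a subtree. All hold, so the decomposition is valid with width 3 − 1 = 2.

Yes; width 2.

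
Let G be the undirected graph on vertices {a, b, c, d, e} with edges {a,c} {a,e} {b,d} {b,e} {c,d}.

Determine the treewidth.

A width-2 tree decomposition is:
Bags: B1 = {a, b, e}  B2 = {a, b, c}  B3 = {b, c, d}
Tree: B1–B2, B2–B3
Every bag has size at most 3, so the width is 3 − 1 = 2 and tw(G) ≤ 2. Since b–e–a–c–d–b is a cycle in G, G is not acyclic. Forests are exactly the graphs of treewidth ≤ 1, so tw(G) ≥ 2. Hence tw(G) = 2 exactly.

2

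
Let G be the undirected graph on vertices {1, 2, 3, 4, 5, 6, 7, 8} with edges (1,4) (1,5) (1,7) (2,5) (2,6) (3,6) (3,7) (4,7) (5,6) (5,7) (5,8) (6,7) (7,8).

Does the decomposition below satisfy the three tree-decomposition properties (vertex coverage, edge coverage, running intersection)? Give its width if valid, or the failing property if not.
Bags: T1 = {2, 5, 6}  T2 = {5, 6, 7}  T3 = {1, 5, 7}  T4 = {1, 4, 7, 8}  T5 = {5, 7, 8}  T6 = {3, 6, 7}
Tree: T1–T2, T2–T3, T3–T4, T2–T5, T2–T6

A tree decomposition must satisfy three properties: every vertex lies in some bag; for every edge, both endpoints lie together in some bag; and for every vertex, the bags containing it form a connected subtree. Here bags containing vertex 8 are not connected in the tree, so the decomposition is invalid.

No — bags containing vertex 8 are not connected in the tree.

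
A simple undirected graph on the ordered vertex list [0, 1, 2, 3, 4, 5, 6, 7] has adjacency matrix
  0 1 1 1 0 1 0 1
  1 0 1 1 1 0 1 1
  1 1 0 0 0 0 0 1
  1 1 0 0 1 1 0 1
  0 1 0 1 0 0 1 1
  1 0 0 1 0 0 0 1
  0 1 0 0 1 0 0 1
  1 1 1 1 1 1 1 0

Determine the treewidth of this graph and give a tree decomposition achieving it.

Every bag has size at most 4, so the width is 4 − 1 = 3 and tw(G) ≤ 3. On the other hand G contains the 4-clique {0, 1, 2, 7}. A clique must lie in a single bag of any decomposition, so no decomposition can have width below 3. The upper and lower bounds meet at 3, so that is the treewidth.

Treewidth 3.
Bags: B1 = {1, 3, 4, 7}  B2 = {0, 1, 3, 7}  B3 = {1, 4, 6, 7}  B4 = {0, 3, 5, 7}  B5 = {0, 1, 2, 7}
Tree: B1–B2, B1–B3, B2–B4, B2–B5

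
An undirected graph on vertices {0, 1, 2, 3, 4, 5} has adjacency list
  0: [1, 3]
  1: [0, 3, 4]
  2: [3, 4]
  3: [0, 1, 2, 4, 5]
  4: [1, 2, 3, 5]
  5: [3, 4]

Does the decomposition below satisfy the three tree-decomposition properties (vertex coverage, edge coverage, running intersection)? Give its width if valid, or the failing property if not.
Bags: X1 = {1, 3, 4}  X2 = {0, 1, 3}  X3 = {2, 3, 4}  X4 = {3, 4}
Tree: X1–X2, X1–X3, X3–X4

No — vertex 5 appears in no bag.

A tree decomposition must satisfy three properties: every vertex lies in some bag; for every edge, both endpoints lie together in some bag; and for every vertex, the bags containing it form a connected subtree. Here vertex 5 appears in no bag, so the decomposition is invalid.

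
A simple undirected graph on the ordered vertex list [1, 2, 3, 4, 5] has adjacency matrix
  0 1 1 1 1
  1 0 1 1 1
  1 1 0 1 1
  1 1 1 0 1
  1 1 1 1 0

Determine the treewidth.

A width-4 tree decomposition is:
Bags: B1 = {1, 2, 3, 4, 5}
Tree: (single bag)
With just one bag of size 5, the width is 5 − 1 = 4, so tw(G) ≤ 4. For the lower bound, the 5 vertices {1, 2, 3, 4, 5} are pairwise adjacent, and any tree decomposition puts a clique entirely inside one bag — forcing width ≥ 4. The upper and lower bounds meet at 4, so that is the treewidth.

4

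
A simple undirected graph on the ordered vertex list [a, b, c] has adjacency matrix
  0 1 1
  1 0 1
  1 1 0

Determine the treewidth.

2

A width-2 tree decomposition is:
Bags: B1 = {a, b, c}
Tree: (single bag)
With just one bag of size 3, the width is 3 − 1 = 2, so tw(G) ≤ 2. On the other hand G contains the 3-clique {a, b, c}. A clique must lie in a single bag of any decomposition, so no decomposition can have width below 2. Therefore the treewidth is 2.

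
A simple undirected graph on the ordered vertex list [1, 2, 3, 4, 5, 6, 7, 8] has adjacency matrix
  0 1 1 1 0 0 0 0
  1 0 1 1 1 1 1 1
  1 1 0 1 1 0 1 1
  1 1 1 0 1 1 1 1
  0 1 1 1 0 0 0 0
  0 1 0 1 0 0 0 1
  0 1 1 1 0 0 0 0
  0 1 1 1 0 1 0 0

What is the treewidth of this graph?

A width-3 tree decomposition is:
Bags: B1 = {2, 3, 4, 8}  B2 = {2, 3, 4, 7}  B3 = {1, 2, 3, 4}  B4 = {2, 4, 6, 8}  B5 = {2, 3, 4, 5}
Tree: B1–B2, B1–B3, B1–B4, B1–B5
Each bag holds 4 vertices, so the decomposition has width 3, which upper-bounds the treewidth. Conversely, {2, 3, 4, 8} is a clique of size 4, and the vertices of any clique must share a bag in every tree decomposition; so some bag has ≥ 4 vertices and tw(G) ≥ 3. Therefore the treewidth is 3.

3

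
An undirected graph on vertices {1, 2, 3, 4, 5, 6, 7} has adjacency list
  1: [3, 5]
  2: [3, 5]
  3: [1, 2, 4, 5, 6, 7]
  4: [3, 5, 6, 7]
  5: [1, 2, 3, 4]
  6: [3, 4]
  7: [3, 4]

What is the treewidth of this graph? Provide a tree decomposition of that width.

Treewidth 2.
One such decomposition:
Bags: B1 = {3, 4, 6}  B2 = {3, 4, 5}  B3 = {3, 4, 7}  B4 = {2, 3, 5}  B5 = {1, 3, 5}
Tree: B1–B2, B1–B3, B2–B4, B2–B5

Every bag has size at most 3, so the width is 3 − 1 = 2 and tw(G) ≤ 2. On the other hand G contains the 3-clique {1, 3, 5}. A clique must lie in a single bag of any decomposition, so no decomposition can have width below 2. Therefore the treewidth is 2.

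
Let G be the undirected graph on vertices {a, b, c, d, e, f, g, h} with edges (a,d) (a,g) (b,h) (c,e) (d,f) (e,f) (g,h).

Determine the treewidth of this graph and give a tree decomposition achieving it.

Treewidth 1.
One such decomposition:
Bags: B1 = {b, h}  B2 = {g, h}  B3 = {a, g}  B4 = {a, d}  B5 = {d, f}  B6 = {e, f}  B7 = {c, e}
Tree: B1–B2, B2–B3, B3–B4, B4–B5, B5–B6, B6–B7

Every bag has size at most 2, so the width is 2 − 1 = 1 and tw(G) ≤ 1. Any graph with an edge has treewidth ≥ 1, and G has the edge b–h. Therefore the treewidth is 1.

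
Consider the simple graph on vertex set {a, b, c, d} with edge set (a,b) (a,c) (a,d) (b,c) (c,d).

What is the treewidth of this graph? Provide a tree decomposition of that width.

Treewidth 2.
One optimal decomposition is:
Bags: B1 = {a, c, d}  B2 = {a, b, c}
Tree: B1–B2

Every bag has size at most 3, so the width is 3 − 1 = 2 and tw(G) ≤ 2. For the lower bound, the 3 vertices {a, c, d} are pairwise adjacent, and any tree decomposition puts a clique entirely inside one bag — forcing width ≥ 2. Therefore the treewidth is 2.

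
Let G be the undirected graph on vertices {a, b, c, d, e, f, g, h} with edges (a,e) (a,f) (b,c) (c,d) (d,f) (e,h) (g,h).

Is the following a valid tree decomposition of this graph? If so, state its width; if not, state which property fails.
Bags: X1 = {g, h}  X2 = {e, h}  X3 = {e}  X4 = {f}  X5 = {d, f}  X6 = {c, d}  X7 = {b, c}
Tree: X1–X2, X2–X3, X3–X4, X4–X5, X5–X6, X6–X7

A tree decomposition must satisfy three properties: every vertex lies in some bag; for every edge, both endpoints lie together in some bag; and for every vertex, the bags containing it form a connected subtree. Here vertex a appears in no bag, so the decomposition is invalid.

No — vertex a appears in no bag.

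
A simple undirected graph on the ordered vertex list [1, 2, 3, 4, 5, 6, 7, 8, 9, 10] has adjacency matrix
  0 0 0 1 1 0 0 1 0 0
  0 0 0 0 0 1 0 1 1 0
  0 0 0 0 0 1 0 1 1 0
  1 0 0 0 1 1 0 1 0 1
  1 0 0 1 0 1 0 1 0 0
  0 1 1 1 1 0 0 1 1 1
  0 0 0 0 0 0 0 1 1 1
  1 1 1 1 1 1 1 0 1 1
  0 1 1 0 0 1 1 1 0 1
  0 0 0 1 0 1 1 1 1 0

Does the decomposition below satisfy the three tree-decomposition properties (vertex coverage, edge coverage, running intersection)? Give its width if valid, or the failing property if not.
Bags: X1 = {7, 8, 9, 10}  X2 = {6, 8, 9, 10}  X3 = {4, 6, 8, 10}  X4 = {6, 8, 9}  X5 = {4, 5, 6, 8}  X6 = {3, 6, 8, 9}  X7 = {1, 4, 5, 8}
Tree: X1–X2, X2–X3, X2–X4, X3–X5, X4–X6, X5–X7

A tree decomposition must satisfy three properties: every vertex lies in some bag; for every edge, both endpoints lie together in some bag; and for every vertex, the bags containing it form a connected subtree. Here vertex 2 appears in no bag, so the decomposition is invalid.

No — vertex 2 appears in no bag.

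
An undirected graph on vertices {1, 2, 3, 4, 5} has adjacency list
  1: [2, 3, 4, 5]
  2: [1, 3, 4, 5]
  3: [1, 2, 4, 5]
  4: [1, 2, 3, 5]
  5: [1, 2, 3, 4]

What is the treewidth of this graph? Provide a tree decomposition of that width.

A single bag containing all 5 vertices is trivially a valid decomposition of width 4. Conversely, {1, 2, 3, 4, 5} is a clique of size 5, and the vertices of any clique must share a bag in every tree decomposition; so some bag has ≥ 5 vertices and tw(G) ≥ 4. Combining the bounds, tw(G) = 4.

Treewidth 4.
One optimal decomposition is:
Bags: B1 = {1, 2, 3, 4, 5}
Tree: (single bag)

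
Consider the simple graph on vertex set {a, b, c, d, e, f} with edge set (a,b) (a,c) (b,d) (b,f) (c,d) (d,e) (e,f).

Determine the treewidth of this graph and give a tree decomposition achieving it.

Each bag holds 3 vertices, so the decomposition has width 2, which upper-bounds the treewidth. Since e–f–b–d–e is a cycle in G, G is not acyclic. Forests are exactly the graphs of treewidth ≤ 1, so tw(G) ≥ 2. Hence tw(G) = 2 exactly.

Treewidth 2.
One such decomposition:
Bags: B1 = {d, e, f}  B2 = {b, d, f}  B3 = {b, c, d}  B4 = {a, b, c}
Tree: B1–B2, B2–B3, B3–B4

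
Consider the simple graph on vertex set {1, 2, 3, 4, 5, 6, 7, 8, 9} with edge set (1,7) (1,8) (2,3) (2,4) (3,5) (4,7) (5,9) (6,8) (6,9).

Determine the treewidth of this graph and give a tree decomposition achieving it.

Every bag has size at most 3, so the width is 3 − 1 = 2 and tw(G) ≤ 2. For the lower bound, G contains the cycle 8–1–7–4–2–3–5–9–6–8, so G is not a forest; only forests have treewidth ≤ 1, hence tw(G) ≥ 2. Therefore the treewidth is 2.

Treewidth 2.
One optimal decomposition is:
Bags: B1 = {1, 7, 8}  B2 = {4, 7, 8}  B3 = {2, 4, 8}  B4 = {2, 3, 8}  B5 = {3, 5, 8}  B6 = {5, 8, 9}  B7 = {6, 8, 9}
Tree: B1–B2, B2–B3, B3–B4, B4–B5, B5–B6, B6–B7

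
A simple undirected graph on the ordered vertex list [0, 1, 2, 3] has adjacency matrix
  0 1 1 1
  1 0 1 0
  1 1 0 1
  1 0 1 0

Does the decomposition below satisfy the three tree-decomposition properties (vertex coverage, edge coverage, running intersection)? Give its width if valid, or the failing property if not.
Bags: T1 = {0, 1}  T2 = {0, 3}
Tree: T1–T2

No — vertex 2 appears in no bag.

A tree decomposition must satisfy three properties: every vertex lies in some bag; for every edge, both endpoints lie together in some bag; and for every vertex, the bags containing it form a connected subtree. Here vertex 2 appears in no bag, so the decomposition is invalid.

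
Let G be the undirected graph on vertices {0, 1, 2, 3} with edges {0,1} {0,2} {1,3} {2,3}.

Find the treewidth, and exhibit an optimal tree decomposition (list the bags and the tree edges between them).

Every bag has size at most 3, so the width is 3 − 1 = 2 and tw(G) ≤ 2. Since 1–3–2–0–1 is a cycle in G, G is not acyclic. Forests are exactly the graphs of treewidth ≤ 1, so tw(G) ≥ 2. Therefore the treewidth is 2.

Treewidth 2.
Bags: B1 = {1, 2, 3}  B2 = {0, 1, 2}
Tree: B1–B2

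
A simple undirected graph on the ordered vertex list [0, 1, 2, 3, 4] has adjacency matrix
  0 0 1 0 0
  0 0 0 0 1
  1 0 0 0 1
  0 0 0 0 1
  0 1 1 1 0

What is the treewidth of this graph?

A width-1 tree decomposition is:
Bags: B1 = {1, 4}  B2 = {2, 4}  B3 = {0, 2}  B4 = {3, 4}
Tree: B1–B2, B2–B3, B2–B4
Each bag holds 2 vertices, so the decomposition has width 1, which upper-bounds the treewidth. Any graph with an edge has treewidth ≥ 1, and G has the edge 1–4. Hence tw(G) = 1 exactly.

1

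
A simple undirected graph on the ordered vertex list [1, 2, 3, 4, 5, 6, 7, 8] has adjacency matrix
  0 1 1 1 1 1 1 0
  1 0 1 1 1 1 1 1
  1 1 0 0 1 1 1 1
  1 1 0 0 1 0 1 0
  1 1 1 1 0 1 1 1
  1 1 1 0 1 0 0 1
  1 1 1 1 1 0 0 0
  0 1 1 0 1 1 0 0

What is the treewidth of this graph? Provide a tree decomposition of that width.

Treewidth 4.
One such decomposition:
Bags: B1 = {1, 2, 3, 5, 6}  B2 = {1, 2, 3, 5, 7}  B3 = {1, 2, 4, 5, 7}  B4 = {2, 3, 5, 6, 8}
Tree: B1–B2, B2–B3, B1–B4

Every bag has size at most 5, so the width is 5 − 1 = 4 and tw(G) ≤ 4. On the other hand G contains the 5-clique {2, 3, 5, 6, 8}. A clique must lie in a single bag of any decomposition, so no decomposition can have width below 4. The upper and lower bounds meet at 4, so that is the treewidth.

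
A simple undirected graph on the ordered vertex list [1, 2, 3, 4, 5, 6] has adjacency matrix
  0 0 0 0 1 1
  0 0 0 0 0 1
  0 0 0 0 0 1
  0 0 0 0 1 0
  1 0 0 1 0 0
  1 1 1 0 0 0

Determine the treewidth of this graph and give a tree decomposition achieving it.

Every bag has size at most 2, so the width is 2 − 1 = 1 and tw(G) ≤ 1. Since G has at least one edge (e.g. 1–6), it is not an edgeless graph, so tw(G) ≥ 1. Combining the bounds, tw(G) = 1.

Treewidth 1.
Bags: B1 = {1, 6}  B2 = {1, 5}  B3 = {2, 6}  B4 = {4, 5}  B5 = {3, 6}
Tree: B1–B2, B1–B3, B2–B4, B1–B5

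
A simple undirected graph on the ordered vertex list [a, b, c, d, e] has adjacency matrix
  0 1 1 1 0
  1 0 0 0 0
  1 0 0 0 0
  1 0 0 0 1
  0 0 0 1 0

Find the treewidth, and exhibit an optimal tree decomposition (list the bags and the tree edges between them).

Treewidth 1.
Bags: B1 = {d, e}  B2 = {a, d}  B3 = {a, c}  B4 = {a, b}
Tree: B1–B2, B2–B3, B3–B4

The largest bag has 2 vertices, giving width 1; this decomposition certifies tw(G) ≤ 1. G has an edge, so its treewidth is at least 1. Combining the bounds, tw(G) = 1.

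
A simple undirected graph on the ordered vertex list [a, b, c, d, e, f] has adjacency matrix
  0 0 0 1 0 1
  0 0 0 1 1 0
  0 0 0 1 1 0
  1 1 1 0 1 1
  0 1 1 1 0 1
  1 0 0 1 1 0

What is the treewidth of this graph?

A width-2 tree decomposition is:
Bags: B1 = {c, d, e}  B2 = {d, e, f}  B3 = {b, d, e}  B4 = {a, d, f}
Tree: B1–B2, B2–B3, B2–B4
Each bag holds 3 vertices, so the decomposition has width 2, which upper-bounds the treewidth. For the lower bound, the 3 vertices {c, d, e} are pairwise adjacent, and any tree decomposition puts a clique entirely inside one bag — forcing width ≥ 2. The upper and lower bounds meet at 2, so that is the treewidth.

2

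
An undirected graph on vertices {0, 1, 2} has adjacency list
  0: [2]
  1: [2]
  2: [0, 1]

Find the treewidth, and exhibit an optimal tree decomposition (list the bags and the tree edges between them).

Treewidth 1.
One optimal decomposition is:
Bags: B1 = {1, 2}  B2 = {0, 2}
Tree: B1–B2

Every bag has size at most 2, so the width is 2 − 1 = 1 and tw(G) ≤ 1. Any graph with an edge has treewidth ≥ 1, and G has the edge 1–2. Therefore the treewidth is 1.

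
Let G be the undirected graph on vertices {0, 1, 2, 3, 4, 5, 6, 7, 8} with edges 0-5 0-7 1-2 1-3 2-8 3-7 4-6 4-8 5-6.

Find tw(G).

A width-2 tree decomposition is:
Bags: B1 = {2, 4, 8}  B2 = {2, 4, 6}  B3 = {2, 5, 6}  B4 = {0, 2, 5}  B5 = {0, 2, 7}  B6 = {2, 3, 7}  B7 = {1, 2, 3}
Tree: B1–B2, B2–B3, B3–B4, B4–B5, B5–B6, B6–B7
Each bag holds 3 vertices, so the decomposition has width 2, which upper-bounds the treewidth. The edges 2–8–4–6–5–0–7–3–1–2 form a cycle, so G is not a tree and its treewidth is at least 2. Therefore the treewidth is 2.

2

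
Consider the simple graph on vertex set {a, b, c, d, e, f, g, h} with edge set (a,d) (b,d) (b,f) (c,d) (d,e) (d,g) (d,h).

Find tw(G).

A width-1 tree decomposition is:
Bags: B1 = {d, h}  B2 = {d, e}  B3 = {d, g}  B4 = {b, d}  B5 = {a, d}  B6 = {c, d}  B7 = {b, f}
Tree: B1–B2, B1–B3, B3–B4, B1–B5, B5–B6, B4–B7
Every bag has size at most 2, so the width is 2 − 1 = 1 and tw(G) ≤ 1. Any graph with an edge has treewidth ≥ 1, and G has the edge d–h. Hence tw(G) = 1 exactly.

1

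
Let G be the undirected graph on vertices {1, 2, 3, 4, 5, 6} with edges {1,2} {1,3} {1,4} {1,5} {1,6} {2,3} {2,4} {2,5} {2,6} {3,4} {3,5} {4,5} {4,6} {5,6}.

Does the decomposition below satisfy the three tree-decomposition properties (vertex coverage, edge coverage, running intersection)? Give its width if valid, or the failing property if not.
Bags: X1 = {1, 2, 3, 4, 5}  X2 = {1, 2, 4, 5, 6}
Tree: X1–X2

Yes; width 4.

Checking the three conditions: (i) the bags cover all of {1, 2, 3, 4, 5, 6}; (ii) for each edge, some bag contains both endpoints; (iii) the bags containing any fixed vertex form a subtree. All hold, so the decomposition is valid with width 5 − 1 = 4.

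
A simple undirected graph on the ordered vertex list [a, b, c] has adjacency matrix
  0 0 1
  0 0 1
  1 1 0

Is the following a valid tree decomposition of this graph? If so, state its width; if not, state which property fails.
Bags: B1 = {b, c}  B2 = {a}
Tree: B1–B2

A tree decomposition must satisfy three properties: every vertex lies in some bag; for every edge, both endpoints lie together in some bag; and for every vertex, the bags containing it form a connected subtree. Here edge (c,a) lies in no bag, so the decomposition is invalid.

No — edge (c,a) lies in no bag.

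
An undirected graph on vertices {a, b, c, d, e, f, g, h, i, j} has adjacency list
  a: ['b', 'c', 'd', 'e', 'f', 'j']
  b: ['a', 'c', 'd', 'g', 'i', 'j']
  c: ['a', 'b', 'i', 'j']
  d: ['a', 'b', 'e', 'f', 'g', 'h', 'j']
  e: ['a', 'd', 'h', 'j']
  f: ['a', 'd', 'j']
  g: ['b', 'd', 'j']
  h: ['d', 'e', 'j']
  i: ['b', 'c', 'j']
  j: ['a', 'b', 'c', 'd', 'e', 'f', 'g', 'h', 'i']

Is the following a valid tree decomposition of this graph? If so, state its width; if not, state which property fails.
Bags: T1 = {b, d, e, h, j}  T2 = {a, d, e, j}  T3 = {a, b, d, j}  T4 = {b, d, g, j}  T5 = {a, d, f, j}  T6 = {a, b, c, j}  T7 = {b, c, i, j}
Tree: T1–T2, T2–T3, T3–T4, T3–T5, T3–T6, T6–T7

A tree decomposition must satisfy three properties: every vertex lies in some bag; for every edge, both endpoints lie together in some bag; and for every vertex, the bags containing it form a connected subtree. Here bags containing vertex b are not connected in the tree, so the decomposition is invalid.

No — bags containing vertex b are not connected in the tree.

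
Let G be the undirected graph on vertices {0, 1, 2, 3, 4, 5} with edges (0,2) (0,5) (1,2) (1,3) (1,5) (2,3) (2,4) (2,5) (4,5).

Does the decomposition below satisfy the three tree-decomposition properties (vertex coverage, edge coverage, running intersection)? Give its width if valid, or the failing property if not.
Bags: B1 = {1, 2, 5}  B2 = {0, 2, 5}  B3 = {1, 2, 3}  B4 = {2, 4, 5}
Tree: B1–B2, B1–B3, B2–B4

Yes; width 2.

Every vertex of G appears in some bag (union = {0, 1, 2, 3, 4, 5}); every edge is covered by a bag; and for each vertex v the set of bags containing v is connected in the bag tree. The decomposition is therefore valid. The largest bag has 3 vertices, so the width is 2.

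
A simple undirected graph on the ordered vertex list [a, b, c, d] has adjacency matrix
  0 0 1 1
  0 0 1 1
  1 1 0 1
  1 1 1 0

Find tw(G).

2

A width-2 tree decomposition is:
Bags: B1 = {a, c, d}  B2 = {b, c, d}
Tree: B1–B2
Every bag has size at most 3, so the width is 3 − 1 = 2 and tw(G) ≤ 2. For the lower bound, the 3 vertices {a, c, d} are pairwise adjacent, and any tree decomposition puts a clique entirely inside one bag — forcing width ≥ 2. Combining the bounds, tw(G) = 2.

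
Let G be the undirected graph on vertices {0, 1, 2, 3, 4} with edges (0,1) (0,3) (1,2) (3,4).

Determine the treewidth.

1

A width-1 tree decomposition is:
Bags: B1 = {3, 4}  B2 = {0, 3}  B3 = {0, 1}  B4 = {1, 2}
Tree: B1–B2, B2–B3, B3–B4
The largest bag has 2 vertices, giving width 1; this decomposition certifies tw(G) ≤ 1. Since G has at least one edge (e.g. 3–4), it is not an edgeless graph, so tw(G) ≥ 1. Combining the bounds, tw(G) = 1.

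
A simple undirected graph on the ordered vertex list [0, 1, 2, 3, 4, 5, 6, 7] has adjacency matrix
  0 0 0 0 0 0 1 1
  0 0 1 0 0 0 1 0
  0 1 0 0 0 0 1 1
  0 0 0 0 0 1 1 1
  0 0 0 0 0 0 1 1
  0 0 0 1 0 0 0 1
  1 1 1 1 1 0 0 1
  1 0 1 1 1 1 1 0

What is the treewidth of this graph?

2

A width-2 tree decomposition is:
Bags: B1 = {3, 5, 7}  B2 = {3, 6, 7}  B3 = {2, 6, 7}  B4 = {1, 2, 6}  B5 = {4, 6, 7}  B6 = {0, 6, 7}
Tree: B1–B2, B2–B3, B3–B4, B3–B5, B2–B6
Each bag holds 3 vertices, so the decomposition has width 2, which upper-bounds the treewidth. Conversely, {3, 5, 7} is a clique of size 3, and the vertices of any clique must share a bag in every tree decomposition; so some bag has ≥ 3 vertices and tw(G) ≥ 2. Therefore the treewidth is 2.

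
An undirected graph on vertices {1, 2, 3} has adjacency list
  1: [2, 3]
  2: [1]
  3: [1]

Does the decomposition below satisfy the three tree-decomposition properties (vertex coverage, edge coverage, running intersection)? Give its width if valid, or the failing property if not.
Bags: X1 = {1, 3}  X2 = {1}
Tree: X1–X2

No — vertex 2 appears in no bag.

A tree decomposition must satisfy three properties: every vertex lies in some bag; for every edge, both endpoints lie together in some bag; and for every vertex, the bags containing it form a connected subtree. Here vertex 2 appears in no bag, so the decomposition is invalid.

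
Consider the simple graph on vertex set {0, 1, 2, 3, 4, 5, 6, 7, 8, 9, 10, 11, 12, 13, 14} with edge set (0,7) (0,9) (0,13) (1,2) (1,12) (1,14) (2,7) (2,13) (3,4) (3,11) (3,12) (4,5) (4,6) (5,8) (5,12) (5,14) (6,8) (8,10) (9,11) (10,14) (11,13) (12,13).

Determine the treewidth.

A width-3 tree decomposition is:
Bags: B1 = {0, 7, 9, 11}  B2 = {0, 7, 11, 13}  B3 = {2, 7, 11, 13}  B4 = {2, 3, 11, 13}  B5 = {2, 3, 12, 13}  B6 = {1, 2, 3, 12}  B7 = {1, 3, 4, 12}  B8 = {1, 4, 5, 12}  B9 = {1, 4, 5, 14}  B10 = {4, 5, 6, 14}  B11 = {5, 6, 8, 14}  B12 = {6, 8, 10, 14}
Tree: B1–B2, B2–B3, B3–B4, B4–B5, B5–B6, B6–B7, B7–B8, B8–B9, B9–B10, B10–B11, B11–B12
The largest bag has 4 vertices, giving width 3; this decomposition certifies tw(G) ≤ 3. For the lower bound: the 4 vertex sets {0,7,9}, {11}, {13}, {1,2,3,12} are disjoint, each induces a connected subgraph, and every pair is joined by at least one edge of G. Contracting each set to a single vertex therefore yields K_{4} as a minor, and since treewidth is minor-monotone, tw(G) ≥ tw(K_{4}) = 3. Combining the bounds, tw(G) = 3.

3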